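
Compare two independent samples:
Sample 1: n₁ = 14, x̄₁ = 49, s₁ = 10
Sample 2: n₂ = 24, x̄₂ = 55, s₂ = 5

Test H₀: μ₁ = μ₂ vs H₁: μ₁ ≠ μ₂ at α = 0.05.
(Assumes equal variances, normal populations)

Pooled variance: s²_p = [13×10² + 23×5²]/(36) = 52.0833
s_p = 7.2169
SE = s_p×√(1/n₁ + 1/n₂) = 7.2169×√(1/14 + 1/24) = 2.4270
t = (x̄₁ - x̄₂)/SE = (49 - 55)/2.4270 = -2.4722
df = 36, t-critical = ±2.028
Decision: reject H₀

Answer: t = -2.4722, reject H₀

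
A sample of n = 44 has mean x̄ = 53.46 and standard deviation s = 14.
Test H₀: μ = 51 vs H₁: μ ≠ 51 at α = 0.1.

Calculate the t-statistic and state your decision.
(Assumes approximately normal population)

df = n - 1 = 43
SE = s/√n = 14/√44 = 2.1106
t = (x̄ - μ₀)/SE = (53.46 - 51)/2.1106 = 1.1655
Critical value: t_{0.05,43} = ±1.681
p-value ≈ 0.2502
Decision: fail to reject H₀

Answer: t = 1.1655, fail to reject H₀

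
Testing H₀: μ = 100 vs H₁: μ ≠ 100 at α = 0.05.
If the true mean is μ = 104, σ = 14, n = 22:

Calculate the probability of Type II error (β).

SE = σ/√n = 14/√22 = 2.9848
Critical values: μ₀ ± z_0.025×SE = 100 ± 1.960×2.9848
Acceptance region: (94.1498, 105.8502)
Under H₁ (μ = 104): z_high = (105.8502 - 104)/2.9848 = 0.6199, z_low = (94.1498 - 104)/2.9848 = -3.3001
β = P(not reject | H₁) = Φ(0.6199) - Φ(-3.3001) ≈ 0.7319

Answer: β ≈ 0.7319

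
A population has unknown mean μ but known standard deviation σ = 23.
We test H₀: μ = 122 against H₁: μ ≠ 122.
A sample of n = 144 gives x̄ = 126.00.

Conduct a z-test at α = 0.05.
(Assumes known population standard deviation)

Standard error: SE = σ/√n = 23/√144 = 1.9167
z-statistic: z = (x̄ - μ₀)/SE = (126.00 - 122)/1.9167 = 2.0869
Critical value: ±1.960
p-value = 0.0369
Decision: reject H₀

Answer: z = 2.0869, reject H₀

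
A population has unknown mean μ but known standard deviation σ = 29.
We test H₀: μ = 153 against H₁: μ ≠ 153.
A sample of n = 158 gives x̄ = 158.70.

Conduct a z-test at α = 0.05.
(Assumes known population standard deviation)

Standard error: SE = σ/√n = 29/√158 = 2.3071
z-statistic: z = (x̄ - μ₀)/SE = (158.70 - 153)/2.3071 = 2.4706
Critical value: ±1.960
p-value = 0.0135
Decision: reject H₀

Answer: z = 2.4706, reject H₀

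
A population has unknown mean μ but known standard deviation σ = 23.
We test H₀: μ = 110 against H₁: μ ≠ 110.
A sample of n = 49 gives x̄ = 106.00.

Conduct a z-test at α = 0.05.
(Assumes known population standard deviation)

Answer: z = -1.2174, fail to reject H₀

Derivation:
Standard error: SE = σ/√n = 23/√49 = 3.2857
z-statistic: z = (x̄ - μ₀)/SE = (106.00 - 110)/3.2857 = -1.2174
Critical value: ±1.960
p-value = 0.2235
Decision: fail to reject H₀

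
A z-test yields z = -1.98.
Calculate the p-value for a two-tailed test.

For z = -1.98:
p = 2×P(Z > |-1.98|) = 2×(1 - Φ(1.98)) = 0.0477

Answer: p-value ≈ 0.0477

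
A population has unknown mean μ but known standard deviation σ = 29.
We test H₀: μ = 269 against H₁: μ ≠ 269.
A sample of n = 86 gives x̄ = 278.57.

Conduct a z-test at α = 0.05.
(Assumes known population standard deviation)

Standard error: SE = σ/√n = 29/√86 = 3.1272
z-statistic: z = (x̄ - μ₀)/SE = (278.57 - 269)/3.1272 = 3.0602
Critical value: ±1.960
p-value = 0.0022
Decision: reject H₀

Answer: z = 3.0602, reject H₀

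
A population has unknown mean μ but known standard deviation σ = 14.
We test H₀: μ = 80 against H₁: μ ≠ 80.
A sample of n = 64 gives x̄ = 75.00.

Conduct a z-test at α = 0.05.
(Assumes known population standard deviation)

Answer: z = -2.8571, reject H₀

Derivation:
Standard error: SE = σ/√n = 14/√64 = 1.7500
z-statistic: z = (x̄ - μ₀)/SE = (75.00 - 80)/1.7500 = -2.8571
Critical value: ±1.960
p-value = 0.0043
Decision: reject H₀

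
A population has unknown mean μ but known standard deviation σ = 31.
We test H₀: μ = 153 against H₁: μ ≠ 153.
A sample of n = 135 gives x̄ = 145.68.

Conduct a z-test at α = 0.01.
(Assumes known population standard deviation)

Answer: z = -2.7435, reject H₀

Derivation:
Standard error: SE = σ/√n = 31/√135 = 2.6681
z-statistic: z = (x̄ - μ₀)/SE = (145.68 - 153)/2.6681 = -2.7435
Critical value: ±2.576
p-value = 0.0061
Decision: reject H₀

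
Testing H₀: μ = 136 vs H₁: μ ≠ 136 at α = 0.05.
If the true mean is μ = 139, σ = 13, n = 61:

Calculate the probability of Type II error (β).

SE = σ/√n = 13/√61 = 1.6645
Critical values: μ₀ ± z_0.025×SE = 136 ± 1.960×1.6645
Acceptance region: (132.7376, 139.2624)
Under H₁ (μ = 139): z_high = (139.2624 - 139)/1.6645 = 0.1576, z_low = (132.7376 - 139)/1.6645 = -3.7623
β = P(not reject | H₁) = Φ(0.1576) - Φ(-3.7623) ≈ 0.5625

Answer: β ≈ 0.5625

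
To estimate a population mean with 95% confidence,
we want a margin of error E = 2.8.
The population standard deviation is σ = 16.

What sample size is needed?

Answer: n = 126

Derivation:
z_0.025 = 1.960
n = (z×σ/E)² = (1.960×16/2.8)²
n = 125.4400
Round up: n = 126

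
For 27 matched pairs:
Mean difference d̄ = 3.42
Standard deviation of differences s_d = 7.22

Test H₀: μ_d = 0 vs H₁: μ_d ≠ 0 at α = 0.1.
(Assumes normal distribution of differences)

df = n - 1 = 26
SE = s_d/√n = 7.22/√27 = 1.3895
t = d̄/SE = 3.42/1.3895 = 2.4613
Critical value: t_{0.05,26} = ±1.706
p-value ≈ 0.0208
Decision: reject H₀

Answer: t = 2.4613, reject H₀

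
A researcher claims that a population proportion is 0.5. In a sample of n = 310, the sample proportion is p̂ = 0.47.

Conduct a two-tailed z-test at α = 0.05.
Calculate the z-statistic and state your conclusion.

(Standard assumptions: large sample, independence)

Answer: z = -1.0564, fail to reject H₀

Derivation:
H₀: p = 0.5, H₁: p ≠ 0.5
Standard error: SE = √(p₀(1-p₀)/n) = √(0.5×0.5/310) = 0.028398
z-statistic: z = (p̂ - p₀)/SE = (0.47 - 0.5)/0.028398 = -1.0564
Critical value: z_0.025 = ±1.960
p-value = 0.2908
Decision: fail to reject H₀ at α = 0.05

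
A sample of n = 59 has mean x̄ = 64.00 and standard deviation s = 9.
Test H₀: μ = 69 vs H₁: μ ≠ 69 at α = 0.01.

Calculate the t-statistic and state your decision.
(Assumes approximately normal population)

Answer: t = -4.2673, reject H₀

Derivation:
df = n - 1 = 58
SE = s/√n = 9/√59 = 1.1717
t = (x̄ - μ₀)/SE = (64.00 - 69)/1.1717 = -4.2673
Critical value: t_{0.005,58} = ±2.663
p-value ≈ 0.0001
Decision: reject H₀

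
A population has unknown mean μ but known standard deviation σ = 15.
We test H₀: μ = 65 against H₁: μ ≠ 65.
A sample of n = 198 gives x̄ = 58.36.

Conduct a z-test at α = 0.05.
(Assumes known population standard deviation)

Answer: z = -6.2289, reject H₀

Derivation:
Standard error: SE = σ/√n = 15/√198 = 1.0660
z-statistic: z = (x̄ - μ₀)/SE = (58.36 - 65)/1.0660 = -6.2289
Critical value: ±1.960
p-value < 0.0001
Decision: reject H₀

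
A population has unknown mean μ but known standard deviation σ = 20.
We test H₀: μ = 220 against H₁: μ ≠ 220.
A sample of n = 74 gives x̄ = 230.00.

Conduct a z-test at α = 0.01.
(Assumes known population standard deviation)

Standard error: SE = σ/√n = 20/√74 = 2.3250
z-statistic: z = (x̄ - μ₀)/SE = (230.00 - 220)/2.3250 = 4.3011
Critical value: ±2.576
p-value < 0.0001
Decision: reject H₀

Answer: z = 4.3011, reject H₀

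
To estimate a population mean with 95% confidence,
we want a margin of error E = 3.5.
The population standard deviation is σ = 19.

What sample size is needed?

z_0.025 = 1.960
n = (z×σ/E)² = (1.960×19/3.5)²
n = 113.2096
Round up: n = 114

Answer: n = 114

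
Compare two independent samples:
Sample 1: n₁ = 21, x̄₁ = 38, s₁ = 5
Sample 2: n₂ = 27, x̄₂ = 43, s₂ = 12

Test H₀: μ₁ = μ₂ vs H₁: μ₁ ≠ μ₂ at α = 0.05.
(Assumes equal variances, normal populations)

Answer: t = -1.7891, fail to reject H₀

Derivation:
Pooled variance: s²_p = [20×5² + 26×12²]/(46) = 92.2609
s_p = 9.6053
SE = s_p×√(1/n₁ + 1/n₂) = 9.6053×√(1/21 + 1/27) = 2.7947
t = (x̄₁ - x̄₂)/SE = (38 - 43)/2.7947 = -1.7891
df = 46, t-critical = ±2.013
Decision: fail to reject H₀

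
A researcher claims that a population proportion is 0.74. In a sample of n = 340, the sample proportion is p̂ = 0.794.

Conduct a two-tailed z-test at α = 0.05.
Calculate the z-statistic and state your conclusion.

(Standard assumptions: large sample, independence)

Answer: z = 2.2701, reject H₀

Derivation:
H₀: p = 0.74, H₁: p ≠ 0.74
Standard error: SE = √(p₀(1-p₀)/n) = √(0.74×0.26/340) = 0.023788
z-statistic: z = (p̂ - p₀)/SE = (0.794 - 0.74)/0.023788 = 2.2701
Critical value: z_0.025 = ±1.960
p-value = 0.0232
Decision: reject H₀ at α = 0.05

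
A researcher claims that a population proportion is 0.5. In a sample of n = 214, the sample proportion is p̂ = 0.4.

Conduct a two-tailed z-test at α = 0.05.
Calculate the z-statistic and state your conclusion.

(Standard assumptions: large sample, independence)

Answer: z = -2.9258, reject H₀

Derivation:
H₀: p = 0.5, H₁: p ≠ 0.5
Standard error: SE = √(p₀(1-p₀)/n) = √(0.5×0.5/214) = 0.034179
z-statistic: z = (p̂ - p₀)/SE = (0.4 - 0.5)/0.034179 = -2.9258
Critical value: z_0.025 = ±1.960
p-value = 0.0034
Decision: reject H₀ at α = 0.05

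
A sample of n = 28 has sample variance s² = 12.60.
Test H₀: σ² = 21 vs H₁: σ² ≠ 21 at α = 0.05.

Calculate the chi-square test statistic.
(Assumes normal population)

Answer: χ² = 16.2000, fail to reject H₀

Derivation:
df = n - 1 = 27
χ² = (n-1)s²/σ₀² = 27×12.60/21 = 16.2000
Critical values: χ²_{0.975,27} = 14.573, χ²_{0.025,27} = 43.195
Rejection region: χ² < 14.573 or χ² > 43.195
Decision: fail to reject H₀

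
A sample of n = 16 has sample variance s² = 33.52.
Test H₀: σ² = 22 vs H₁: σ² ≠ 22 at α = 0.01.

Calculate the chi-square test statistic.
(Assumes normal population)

Answer: χ² = 22.8545, fail to reject H₀

Derivation:
df = n - 1 = 15
χ² = (n-1)s²/σ₀² = 15×33.52/22 = 22.8545
Critical values: χ²_{0.995,15} = 4.601, χ²_{0.005,15} = 32.801
Rejection region: χ² < 4.601 or χ² > 32.801
Decision: fail to reject H₀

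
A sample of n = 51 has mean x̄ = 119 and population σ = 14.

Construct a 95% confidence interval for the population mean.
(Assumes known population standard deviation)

Confidence level: 95%, α = 0.05
z_0.025 = 1.960
SE = σ/√n = 14/√51 = 1.9604
Margin of error = 1.960 × 1.9604 = 3.8424
CI: x̄ ± margin = 119 ± 3.8424
CI: (115.1576, 122.8424)

Answer: (115.1576, 122.8424)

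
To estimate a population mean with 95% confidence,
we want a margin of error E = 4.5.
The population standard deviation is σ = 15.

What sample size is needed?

Answer: n = 43

Derivation:
z_0.025 = 1.960
n = (z×σ/E)² = (1.960×15/4.5)²
n = 42.6844
Round up: n = 43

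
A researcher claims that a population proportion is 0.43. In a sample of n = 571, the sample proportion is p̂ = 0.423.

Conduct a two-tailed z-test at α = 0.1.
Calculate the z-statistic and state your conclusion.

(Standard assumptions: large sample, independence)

H₀: p = 0.43, H₁: p ≠ 0.43
Standard error: SE = √(p₀(1-p₀)/n) = √(0.43×0.57/571) = 0.020718
z-statistic: z = (p̂ - p₀)/SE = (0.423 - 0.43)/0.020718 = -0.3379
Critical value: z_0.05 = ±1.645
p-value = 0.7354
Decision: fail to reject H₀ at α = 0.1

Answer: z = -0.3379, fail to reject H₀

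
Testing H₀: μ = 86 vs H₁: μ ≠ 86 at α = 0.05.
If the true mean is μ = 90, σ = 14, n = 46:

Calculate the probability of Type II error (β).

SE = σ/√n = 14/√46 = 2.0642
Critical values: μ₀ ± z_0.025×SE = 86 ± 1.960×2.0642
Acceptance region: (81.9542, 90.0458)
Under H₁ (μ = 90): z_high = (90.0458 - 90)/2.0642 = 0.0222, z_low = (81.9542 - 90)/2.0642 = -3.8978
β = P(not reject | H₁) = Φ(0.0222) - Φ(-3.8978) ≈ 0.5088

Answer: β ≈ 0.5088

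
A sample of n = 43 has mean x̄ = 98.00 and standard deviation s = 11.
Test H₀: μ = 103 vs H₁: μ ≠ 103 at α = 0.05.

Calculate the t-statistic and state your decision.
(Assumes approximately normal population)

Answer: t = -2.9806, reject H₀

Derivation:
df = n - 1 = 42
SE = s/√n = 11/√43 = 1.6775
t = (x̄ - μ₀)/SE = (98.00 - 103)/1.6775 = -2.9806
Critical value: t_{0.025,42} = ±2.018
p-value ≈ 0.0048
Decision: reject H₀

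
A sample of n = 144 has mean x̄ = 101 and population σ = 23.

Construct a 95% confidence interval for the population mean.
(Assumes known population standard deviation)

Answer: (97.2433, 104.7567)

Derivation:
Confidence level: 95%, α = 0.05
z_0.025 = 1.960
SE = σ/√n = 23/√144 = 1.9167
Margin of error = 1.960 × 1.9167 = 3.7567
CI: x̄ ± margin = 101 ± 3.7567
CI: (97.2433, 104.7567)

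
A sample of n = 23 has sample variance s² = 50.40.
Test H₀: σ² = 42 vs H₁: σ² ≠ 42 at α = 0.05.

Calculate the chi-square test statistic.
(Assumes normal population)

Answer: χ² = 26.4000, fail to reject H₀

Derivation:
df = n - 1 = 22
χ² = (n-1)s²/σ₀² = 22×50.40/42 = 26.4000
Critical values: χ²_{0.975,22} = 10.982, χ²_{0.025,22} = 36.781
Rejection region: χ² < 10.982 or χ² > 36.781
Decision: fail to reject H₀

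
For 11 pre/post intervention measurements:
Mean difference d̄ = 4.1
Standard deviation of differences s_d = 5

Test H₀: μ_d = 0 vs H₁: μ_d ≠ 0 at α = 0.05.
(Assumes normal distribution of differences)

Answer: t = 2.7196, reject H₀

Derivation:
df = n - 1 = 10
SE = s_d/√n = 5/√11 = 1.5076
t = d̄/SE = 4.1/1.5076 = 2.7196
Critical value: t_{0.025,10} = ±2.228
p-value ≈ 0.0216
Decision: reject H₀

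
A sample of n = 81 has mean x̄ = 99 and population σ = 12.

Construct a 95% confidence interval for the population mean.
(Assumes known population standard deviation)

Answer: (96.3867, 101.6133)

Derivation:
Confidence level: 95%, α = 0.05
z_0.025 = 1.960
SE = σ/√n = 12/√81 = 1.3333
Margin of error = 1.960 × 1.3333 = 2.6133
CI: x̄ ± margin = 99 ± 2.6133
CI: (96.3867, 101.6133)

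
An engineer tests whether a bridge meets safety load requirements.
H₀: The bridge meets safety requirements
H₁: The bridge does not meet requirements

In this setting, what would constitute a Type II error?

Answer: Declaring an unsafe bridge to be safe

Derivation:
Type I error (α): Rejecting H₀ when H₀ is true
Type II error (β): Failing to reject H₀ when H₁ is true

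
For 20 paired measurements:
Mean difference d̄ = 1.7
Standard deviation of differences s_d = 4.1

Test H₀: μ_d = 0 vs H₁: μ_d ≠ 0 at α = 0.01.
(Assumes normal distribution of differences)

Answer: t = 1.8543, fail to reject H₀

Derivation:
df = n - 1 = 19
SE = s_d/√n = 4.1/√20 = 0.9168
t = d̄/SE = 1.7/0.9168 = 1.8543
Critical value: t_{0.005,19} = ±2.861
p-value ≈ 0.0793
Decision: fail to reject H₀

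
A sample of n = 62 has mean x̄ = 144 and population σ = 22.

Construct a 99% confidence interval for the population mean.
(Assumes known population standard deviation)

Confidence level: 99%, α = 0.01
z_0.005 = 2.576
SE = σ/√n = 22/√62 = 2.7940
Margin of error = 2.576 × 2.7940 = 7.1973
CI: x̄ ± margin = 144 ± 7.1973
CI: (136.8027, 151.1973)

Answer: (136.8027, 151.1973)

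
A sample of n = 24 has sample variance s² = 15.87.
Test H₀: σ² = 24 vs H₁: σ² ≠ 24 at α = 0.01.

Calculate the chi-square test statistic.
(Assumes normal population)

df = n - 1 = 23
χ² = (n-1)s²/σ₀² = 23×15.87/24 = 15.2088
Critical values: χ²_{0.995,23} = 9.260, χ²_{0.005,23} = 44.181
Rejection region: χ² < 9.260 or χ² > 44.181
Decision: fail to reject H₀

Answer: χ² = 15.2088, fail to reject H₀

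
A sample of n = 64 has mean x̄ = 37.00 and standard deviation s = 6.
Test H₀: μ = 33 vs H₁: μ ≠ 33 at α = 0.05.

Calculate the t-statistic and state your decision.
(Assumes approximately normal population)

Answer: t = 5.3333, reject H₀

Derivation:
df = n - 1 = 63
SE = s/√n = 6/√64 = 0.7500
t = (x̄ - μ₀)/SE = (37.00 - 33)/0.7500 = 5.3333
Critical value: t_{0.025,63} = ±1.998
p-value < 0.0001
Decision: reject H₀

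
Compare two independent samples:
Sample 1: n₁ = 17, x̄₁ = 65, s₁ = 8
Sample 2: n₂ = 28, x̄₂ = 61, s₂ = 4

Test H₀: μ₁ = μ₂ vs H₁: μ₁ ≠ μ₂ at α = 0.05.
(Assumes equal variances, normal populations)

Answer: t = 2.2356, reject H₀

Derivation:
Pooled variance: s²_p = [16×8² + 27×4²]/(43) = 33.8605
s_p = 5.8190
SE = s_p×√(1/n₁ + 1/n₂) = 5.8190×√(1/17 + 1/28) = 1.7892
t = (x̄₁ - x̄₂)/SE = (65 - 61)/1.7892 = 2.2356
df = 43, t-critical = ±2.017
Decision: reject H₀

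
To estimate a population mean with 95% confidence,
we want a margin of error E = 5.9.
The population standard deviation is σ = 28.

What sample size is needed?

z_0.025 = 1.960
n = (z×σ/E)² = (1.960×28/5.9)²
n = 86.5215
Round up: n = 87

Answer: n = 87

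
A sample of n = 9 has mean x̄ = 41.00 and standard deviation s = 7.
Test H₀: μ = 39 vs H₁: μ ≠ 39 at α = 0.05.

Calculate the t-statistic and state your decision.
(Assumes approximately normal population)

df = n - 1 = 8
SE = s/√n = 7/√9 = 2.3333
t = (x̄ - μ₀)/SE = (41.00 - 39)/2.3333 = 0.8572
Critical value: t_{0.025,8} = ±2.306
p-value ≈ 0.4163
Decision: fail to reject H₀

Answer: t = 0.8572, fail to reject H₀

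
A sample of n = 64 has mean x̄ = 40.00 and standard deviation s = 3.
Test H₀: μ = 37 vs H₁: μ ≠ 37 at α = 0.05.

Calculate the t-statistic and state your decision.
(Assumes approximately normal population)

df = n - 1 = 63
SE = s/√n = 3/√64 = 0.3750
t = (x̄ - μ₀)/SE = (40.00 - 37)/0.3750 = 8.0000
Critical value: t_{0.025,63} = ±1.998
p-value < 0.0001
Decision: reject H₀

Answer: t = 8.0000, reject H₀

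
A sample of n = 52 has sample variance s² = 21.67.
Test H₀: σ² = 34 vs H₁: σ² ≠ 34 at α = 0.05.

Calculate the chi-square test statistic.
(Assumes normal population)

Answer: χ² = 32.5050, reject H₀

Derivation:
df = n - 1 = 51
χ² = (n-1)s²/σ₀² = 51×21.67/34 = 32.5050
Critical values: χ²_{0.975,51} = 33.162, χ²_{0.025,51} = 72.616
Rejection region: χ² < 33.162 or χ² > 72.616
Decision: reject H₀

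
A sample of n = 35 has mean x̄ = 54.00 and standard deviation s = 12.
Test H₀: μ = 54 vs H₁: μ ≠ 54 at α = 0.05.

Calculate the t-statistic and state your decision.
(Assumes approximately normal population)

Answer: t = 0.0000, fail to reject H₀

Derivation:
df = n - 1 = 34
SE = s/√n = 12/√35 = 2.0284
t = (x̄ - μ₀)/SE = (54.00 - 54)/2.0284 = 0.0000
Critical value: t_{0.025,34} = ±2.032
p-value ≈ 1.0000
Decision: fail to reject H₀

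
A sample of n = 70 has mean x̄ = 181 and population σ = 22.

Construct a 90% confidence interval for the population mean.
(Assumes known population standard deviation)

Answer: (176.6745, 185.3255)

Derivation:
Confidence level: 90%, α = 0.1
z_0.05 = 1.645
SE = σ/√n = 22/√70 = 2.6295
Margin of error = 1.645 × 2.6295 = 4.3255
CI: x̄ ± margin = 181 ± 4.3255
CI: (176.6745, 185.3255)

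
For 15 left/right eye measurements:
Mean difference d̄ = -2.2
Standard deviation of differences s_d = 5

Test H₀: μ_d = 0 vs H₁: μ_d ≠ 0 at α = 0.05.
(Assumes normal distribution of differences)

df = n - 1 = 14
SE = s_d/√n = 5/√15 = 1.2910
t = d̄/SE = -2.2/1.2910 = -1.7041
Critical value: t_{0.025,14} = ±2.145
p-value ≈ 0.1104
Decision: fail to reject H₀

Answer: t = -1.7041, fail to reject H₀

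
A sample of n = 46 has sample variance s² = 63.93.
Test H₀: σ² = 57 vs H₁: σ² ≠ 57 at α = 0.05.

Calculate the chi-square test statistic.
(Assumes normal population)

df = n - 1 = 45
χ² = (n-1)s²/σ₀² = 45×63.93/57 = 50.4711
Critical values: χ²_{0.975,45} = 28.366, χ²_{0.025,45} = 65.410
Rejection region: χ² < 28.366 or χ² > 65.410
Decision: fail to reject H₀

Answer: χ² = 50.4711, fail to reject H₀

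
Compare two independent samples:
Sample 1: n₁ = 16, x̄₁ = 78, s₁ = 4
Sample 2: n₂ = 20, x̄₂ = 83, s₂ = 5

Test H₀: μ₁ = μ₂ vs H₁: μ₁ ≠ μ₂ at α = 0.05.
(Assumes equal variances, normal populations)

Answer: t = -3.2508, reject H₀

Derivation:
Pooled variance: s²_p = [15×4² + 19×5²]/(34) = 21.0294
s_p = 4.5858
SE = s_p×√(1/n₁ + 1/n₂) = 4.5858×√(1/16 + 1/20) = 1.5381
t = (x̄₁ - x̄₂)/SE = (78 - 83)/1.5381 = -3.2508
df = 34, t-critical = ±2.032
Decision: reject H₀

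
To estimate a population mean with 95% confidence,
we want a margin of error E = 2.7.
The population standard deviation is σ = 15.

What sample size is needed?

z_0.025 = 1.960
n = (z×σ/E)² = (1.960×15/2.7)²
n = 118.5679
Round up: n = 119

Answer: n = 119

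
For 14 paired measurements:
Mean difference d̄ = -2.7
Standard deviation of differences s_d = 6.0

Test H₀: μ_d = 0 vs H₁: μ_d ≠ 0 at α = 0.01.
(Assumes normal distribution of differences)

df = n - 1 = 13
SE = s_d/√n = 6.0/√14 = 1.6036
t = d̄/SE = -2.7/1.6036 = -1.6837
Critical value: t_{0.005,13} = ±3.012
p-value ≈ 0.1161
Decision: fail to reject H₀

Answer: t = -1.6837, fail to reject H₀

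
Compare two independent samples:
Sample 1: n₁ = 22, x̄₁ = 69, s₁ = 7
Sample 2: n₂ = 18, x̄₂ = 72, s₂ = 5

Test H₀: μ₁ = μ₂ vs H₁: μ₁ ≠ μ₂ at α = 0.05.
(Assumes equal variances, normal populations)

Answer: t = -1.5260, fail to reject H₀

Derivation:
Pooled variance: s²_p = [21×7² + 17×5²]/(38) = 38.2632
s_p = 6.1857
SE = s_p×√(1/n₁ + 1/n₂) = 6.1857×√(1/22 + 1/18) = 1.9659
t = (x̄₁ - x̄₂)/SE = (69 - 72)/1.9659 = -1.5260
df = 38, t-critical = ±2.024
Decision: fail to reject H₀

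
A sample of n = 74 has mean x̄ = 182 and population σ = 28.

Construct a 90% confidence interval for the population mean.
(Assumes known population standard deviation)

Confidence level: 90%, α = 0.1
z_0.05 = 1.645
SE = σ/√n = 28/√74 = 3.2549
Margin of error = 1.645 × 3.2549 = 5.3543
CI: x̄ ± margin = 182 ± 5.3543
CI: (176.6457, 187.3543)

Answer: (176.6457, 187.3543)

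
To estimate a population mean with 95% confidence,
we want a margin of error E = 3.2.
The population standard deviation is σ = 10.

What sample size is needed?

Answer: n = 38

Derivation:
z_0.025 = 1.960
n = (z×σ/E)² = (1.960×10/3.2)²
n = 37.5156
Round up: n = 38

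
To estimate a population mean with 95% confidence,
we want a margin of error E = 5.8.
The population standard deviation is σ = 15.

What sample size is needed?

z_0.025 = 1.960
n = (z×σ/E)² = (1.960×15/5.8)²
n = 25.6944
Round up: n = 26

Answer: n = 26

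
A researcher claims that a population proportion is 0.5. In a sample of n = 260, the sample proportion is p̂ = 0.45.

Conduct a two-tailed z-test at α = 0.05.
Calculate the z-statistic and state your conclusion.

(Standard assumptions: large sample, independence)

H₀: p = 0.5, H₁: p ≠ 0.5
Standard error: SE = √(p₀(1-p₀)/n) = √(0.5×0.5/260) = 0.031009
z-statistic: z = (p̂ - p₀)/SE = (0.45 - 0.5)/0.031009 = -1.6124
Critical value: z_0.025 = ±1.960
p-value = 0.1069
Decision: fail to reject H₀ at α = 0.05

Answer: z = -1.6124, fail to reject H₀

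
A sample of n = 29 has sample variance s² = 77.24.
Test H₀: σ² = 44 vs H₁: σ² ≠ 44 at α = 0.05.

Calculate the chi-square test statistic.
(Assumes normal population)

df = n - 1 = 28
χ² = (n-1)s²/σ₀² = 28×77.24/44 = 49.1527
Critical values: χ²_{0.975,28} = 15.308, χ²_{0.025,28} = 44.461
Rejection region: χ² < 15.308 or χ² > 44.461
Decision: reject H₀

Answer: χ² = 49.1527, reject H₀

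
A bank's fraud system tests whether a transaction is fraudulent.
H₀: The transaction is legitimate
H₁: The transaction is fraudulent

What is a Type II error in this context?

Answer: Allowing a fraudulent transaction to go through

Derivation:
A Type I error (probability α) occurs when we reject a true H₀.
A Type II error (probability β) occurs when we fail to reject a false H₀.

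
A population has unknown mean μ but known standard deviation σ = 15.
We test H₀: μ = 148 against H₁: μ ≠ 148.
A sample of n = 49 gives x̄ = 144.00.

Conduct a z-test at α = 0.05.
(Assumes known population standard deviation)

Answer: z = -1.8666, fail to reject H₀

Derivation:
Standard error: SE = σ/√n = 15/√49 = 2.1429
z-statistic: z = (x̄ - μ₀)/SE = (144.00 - 148)/2.1429 = -1.8666
Critical value: ±1.960
p-value = 0.0620
Decision: fail to reject H₀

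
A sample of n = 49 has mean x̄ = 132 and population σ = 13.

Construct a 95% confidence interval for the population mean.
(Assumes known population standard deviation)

Answer: (128.3601, 135.6399)

Derivation:
Confidence level: 95%, α = 0.05
z_0.025 = 1.960
SE = σ/√n = 13/√49 = 1.8571
Margin of error = 1.960 × 1.8571 = 3.6399
CI: x̄ ± margin = 132 ± 3.6399
CI: (128.3601, 135.6399)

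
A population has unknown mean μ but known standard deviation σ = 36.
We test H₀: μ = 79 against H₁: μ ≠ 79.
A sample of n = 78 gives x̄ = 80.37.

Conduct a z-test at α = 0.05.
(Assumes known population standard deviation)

Answer: z = 0.3361, fail to reject H₀

Derivation:
Standard error: SE = σ/√n = 36/√78 = 4.0762
z-statistic: z = (x̄ - μ₀)/SE = (80.37 - 79)/4.0762 = 0.3361
Critical value: ±1.960
p-value = 0.7368
Decision: fail to reject H₀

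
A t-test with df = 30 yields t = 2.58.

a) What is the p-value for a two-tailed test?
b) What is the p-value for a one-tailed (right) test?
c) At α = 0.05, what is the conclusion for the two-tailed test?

Answer: a) 0.0150, b) 0.0075, c) reject H₀

Derivation:
Using t-distribution with df = 30:
a) Two-tailed: p = 2×P(T > 2.58) = 0.0150
b) One-tailed: p = P(T > 2.58) = 0.0075
c) 0.0150 < 0.05, reject H₀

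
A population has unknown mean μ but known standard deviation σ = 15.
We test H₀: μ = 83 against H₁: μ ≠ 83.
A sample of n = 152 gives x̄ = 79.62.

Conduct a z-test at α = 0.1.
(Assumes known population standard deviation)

Standard error: SE = σ/√n = 15/√152 = 1.2167
z-statistic: z = (x̄ - μ₀)/SE = (79.62 - 83)/1.2167 = -2.7780
Critical value: ±1.645
p-value = 0.0055
Decision: reject H₀

Answer: z = -2.7780, reject H₀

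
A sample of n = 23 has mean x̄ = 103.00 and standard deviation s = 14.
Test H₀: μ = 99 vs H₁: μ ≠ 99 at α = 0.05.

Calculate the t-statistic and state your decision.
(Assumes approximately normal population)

Answer: t = 1.3702, fail to reject H₀

Derivation:
df = n - 1 = 22
SE = s/√n = 14/√23 = 2.9192
t = (x̄ - μ₀)/SE = (103.00 - 99)/2.9192 = 1.3702
Critical value: t_{0.025,22} = ±2.074
p-value ≈ 0.1844
Decision: fail to reject H₀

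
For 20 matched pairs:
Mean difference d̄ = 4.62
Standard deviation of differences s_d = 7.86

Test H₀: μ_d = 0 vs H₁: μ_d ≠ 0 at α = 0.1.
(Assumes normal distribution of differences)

Answer: t = 2.6287, reject H₀

Derivation:
df = n - 1 = 19
SE = s_d/√n = 7.86/√20 = 1.7575
t = d̄/SE = 4.62/1.7575 = 2.6287
Critical value: t_{0.05,19} = ±1.729
p-value ≈ 0.0165
Decision: reject H₀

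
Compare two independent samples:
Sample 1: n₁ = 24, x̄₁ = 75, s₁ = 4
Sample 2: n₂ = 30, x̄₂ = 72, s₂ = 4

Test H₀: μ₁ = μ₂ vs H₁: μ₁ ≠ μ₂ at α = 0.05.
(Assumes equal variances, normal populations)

Answer: t = 2.7387, reject H₀

Derivation:
Pooled variance: s²_p = [23×4² + 29×4²]/(52) = 16.0000
s_p = 4.0000
SE = s_p×√(1/n₁ + 1/n₂) = 4.0000×√(1/24 + 1/30) = 1.0954
t = (x̄₁ - x̄₂)/SE = (75 - 72)/1.0954 = 2.7387
df = 52, t-critical = ±2.007
Decision: reject H₀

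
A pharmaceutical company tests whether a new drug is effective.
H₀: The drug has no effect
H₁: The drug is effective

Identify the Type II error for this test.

Type I error: rejecting H₀ when it is actually true (false positive).
Type II error: failing to reject H₀ when H₁ is actually true (false negative).

Answer: Failing to detect the drug's effect when it actually works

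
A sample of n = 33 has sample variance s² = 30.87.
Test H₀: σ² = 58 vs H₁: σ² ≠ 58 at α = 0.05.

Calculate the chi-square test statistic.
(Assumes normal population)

df = n - 1 = 32
χ² = (n-1)s²/σ₀² = 32×30.87/58 = 17.0317
Critical values: χ²_{0.975,32} = 18.291, χ²_{0.025,32} = 49.480
Rejection region: χ² < 18.291 or χ² > 49.480
Decision: reject H₀

Answer: χ² = 17.0317, reject H₀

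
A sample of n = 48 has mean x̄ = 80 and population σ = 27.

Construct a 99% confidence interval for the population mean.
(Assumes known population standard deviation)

Confidence level: 99%, α = 0.01
z_0.005 = 2.576
SE = σ/√n = 27/√48 = 3.8971
Margin of error = 2.576 × 3.8971 = 10.0389
CI: x̄ ± margin = 80 ± 10.0389
CI: (69.9611, 90.0389)

Answer: (69.9611, 90.0389)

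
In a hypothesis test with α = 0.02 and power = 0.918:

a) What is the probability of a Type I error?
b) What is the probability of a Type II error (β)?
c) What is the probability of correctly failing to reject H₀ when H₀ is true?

Answer: a) 0.02, b) 0.082, c) 0.98

Derivation:
a) Type I error probability = α = 0.02
b) Power = P(reject H₀ | H₁ true) = 1 - β = 0.918, so Type II error probability = β = 1 - Power = 0.082
c) P(fail to reject H₀ | H₀ true) = 1 - α = 0.98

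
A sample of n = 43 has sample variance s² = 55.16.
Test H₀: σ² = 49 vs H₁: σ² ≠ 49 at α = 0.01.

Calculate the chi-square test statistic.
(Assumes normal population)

Answer: χ² = 47.2800, fail to reject H₀

Derivation:
df = n - 1 = 42
χ² = (n-1)s²/σ₀² = 42×55.16/49 = 47.2800
Critical values: χ²_{0.995,42} = 22.138, χ²_{0.005,42} = 69.336
Rejection region: χ² < 22.138 or χ² > 69.336
Decision: fail to reject H₀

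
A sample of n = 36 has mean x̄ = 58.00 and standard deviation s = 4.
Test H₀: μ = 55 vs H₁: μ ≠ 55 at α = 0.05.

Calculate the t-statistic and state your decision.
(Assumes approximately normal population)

Answer: t = 4.4998, reject H₀

Derivation:
df = n - 1 = 35
SE = s/√n = 4/√36 = 0.6667
t = (x̄ - μ₀)/SE = (58.00 - 55)/0.6667 = 4.4998
Critical value: t_{0.025,35} = ±2.030
p-value ≈ 0.0001
Decision: reject H₀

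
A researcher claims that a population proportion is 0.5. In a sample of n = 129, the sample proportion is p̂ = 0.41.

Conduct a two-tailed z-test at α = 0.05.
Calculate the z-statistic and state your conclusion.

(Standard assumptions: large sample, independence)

Answer: z = -2.0444, reject H₀

Derivation:
H₀: p = 0.5, H₁: p ≠ 0.5
Standard error: SE = √(p₀(1-p₀)/n) = √(0.5×0.5/129) = 0.044023
z-statistic: z = (p̂ - p₀)/SE = (0.41 - 0.5)/0.044023 = -2.0444
Critical value: z_0.025 = ±1.960
p-value = 0.0409
Decision: reject H₀ at α = 0.05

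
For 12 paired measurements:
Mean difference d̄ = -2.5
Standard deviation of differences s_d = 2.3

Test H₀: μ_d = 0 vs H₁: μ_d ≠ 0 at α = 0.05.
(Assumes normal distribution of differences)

df = n - 1 = 11
SE = s_d/√n = 2.3/√12 = 0.6640
t = d̄/SE = -2.5/0.6640 = -3.7651
Critical value: t_{0.025,11} = ±2.201
p-value ≈ 0.0031
Decision: reject H₀

Answer: t = -3.7651, reject H₀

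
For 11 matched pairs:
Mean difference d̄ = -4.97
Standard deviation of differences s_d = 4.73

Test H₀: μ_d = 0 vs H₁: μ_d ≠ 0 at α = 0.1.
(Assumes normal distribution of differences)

df = n - 1 = 10
SE = s_d/√n = 4.73/√11 = 1.4261
t = d̄/SE = -4.97/1.4261 = -3.4850
Critical value: t_{0.05,10} = ±1.812
p-value ≈ 0.0059
Decision: reject H₀

Answer: t = -3.4850, reject H₀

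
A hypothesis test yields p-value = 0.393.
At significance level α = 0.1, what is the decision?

Answer: fail to reject H₀

Derivation:
Compare p-value to α:
0.393 ≥ 0.1
Decision: fail to reject H₀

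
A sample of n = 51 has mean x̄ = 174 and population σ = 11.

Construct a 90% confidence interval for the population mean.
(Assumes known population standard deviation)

Answer: (171.4662, 176.5338)

Derivation:
Confidence level: 90%, α = 0.1
z_0.05 = 1.645
SE = σ/√n = 11/√51 = 1.5403
Margin of error = 1.645 × 1.5403 = 2.5338
CI: x̄ ± margin = 174 ± 2.5338
CI: (171.4662, 176.5338)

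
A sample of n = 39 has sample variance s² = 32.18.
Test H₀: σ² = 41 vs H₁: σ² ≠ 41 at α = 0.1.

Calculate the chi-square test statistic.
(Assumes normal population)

Answer: χ² = 29.8254, fail to reject H₀

Derivation:
df = n - 1 = 38
χ² = (n-1)s²/σ₀² = 38×32.18/41 = 29.8254
Critical values: χ²_{0.95,38} = 24.884, χ²_{0.05,38} = 53.384
Rejection region: χ² < 24.884 or χ² > 53.384
Decision: fail to reject H₀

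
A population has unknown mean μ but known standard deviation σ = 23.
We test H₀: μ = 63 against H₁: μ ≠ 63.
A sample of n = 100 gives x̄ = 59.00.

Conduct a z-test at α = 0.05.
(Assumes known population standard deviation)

Answer: z = -1.7391, fail to reject H₀

Derivation:
Standard error: SE = σ/√n = 23/√100 = 2.3000
z-statistic: z = (x̄ - μ₀)/SE = (59.00 - 63)/2.3000 = -1.7391
Critical value: ±1.960
p-value = 0.0820
Decision: fail to reject H₀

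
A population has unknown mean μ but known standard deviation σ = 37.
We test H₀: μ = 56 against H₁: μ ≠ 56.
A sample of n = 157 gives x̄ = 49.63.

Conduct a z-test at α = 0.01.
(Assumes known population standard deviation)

Answer: z = -2.1572, fail to reject H₀

Derivation:
Standard error: SE = σ/√n = 37/√157 = 2.9529
z-statistic: z = (x̄ - μ₀)/SE = (49.63 - 56)/2.9529 = -2.1572
Critical value: ±2.576
p-value = 0.0310
Decision: fail to reject H₀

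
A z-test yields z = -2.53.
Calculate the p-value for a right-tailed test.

Answer: p-value ≈ 0.9943

Derivation:
For z = -2.53:
p = P(Z > -2.53) = 1 - Φ(-2.53) = 0.9943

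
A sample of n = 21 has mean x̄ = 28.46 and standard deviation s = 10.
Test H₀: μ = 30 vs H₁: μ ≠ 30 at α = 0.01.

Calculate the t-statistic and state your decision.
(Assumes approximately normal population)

Answer: t = -0.7057, fail to reject H₀

Derivation:
df = n - 1 = 20
SE = s/√n = 10/√21 = 2.1822
t = (x̄ - μ₀)/SE = (28.46 - 30)/2.1822 = -0.7057
Critical value: t_{0.005,20} = ±2.845
p-value ≈ 0.4885
Decision: fail to reject H₀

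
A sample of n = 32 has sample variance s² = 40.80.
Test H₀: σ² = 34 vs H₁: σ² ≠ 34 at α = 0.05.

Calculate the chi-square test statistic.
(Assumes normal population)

df = n - 1 = 31
χ² = (n-1)s²/σ₀² = 31×40.80/34 = 37.2000
Critical values: χ²_{0.975,31} = 17.539, χ²_{0.025,31} = 48.232
Rejection region: χ² < 17.539 or χ² > 48.232
Decision: fail to reject H₀

Answer: χ² = 37.2000, fail to reject H₀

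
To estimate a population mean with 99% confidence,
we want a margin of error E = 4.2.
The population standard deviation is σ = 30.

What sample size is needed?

z_0.005 = 2.576
n = (z×σ/E)² = (2.576×30/4.2)²
n = 338.5600
Round up: n = 339

Answer: n = 339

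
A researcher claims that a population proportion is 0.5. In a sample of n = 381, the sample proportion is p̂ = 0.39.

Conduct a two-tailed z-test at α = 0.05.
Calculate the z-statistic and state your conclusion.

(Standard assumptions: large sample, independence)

Answer: z = -4.2942, reject H₀

Derivation:
H₀: p = 0.5, H₁: p ≠ 0.5
Standard error: SE = √(p₀(1-p₀)/n) = √(0.5×0.5/381) = 0.025616
z-statistic: z = (p̂ - p₀)/SE = (0.39 - 0.5)/0.025616 = -4.2942
Critical value: z_0.025 = ±1.960
p-value < 0.0001
Decision: reject H₀ at α = 0.05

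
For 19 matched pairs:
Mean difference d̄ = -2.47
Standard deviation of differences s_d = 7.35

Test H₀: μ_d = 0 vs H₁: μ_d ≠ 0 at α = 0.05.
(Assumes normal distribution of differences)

df = n - 1 = 18
SE = s_d/√n = 7.35/√19 = 1.6862
t = d̄/SE = -2.47/1.6862 = -1.4648
Critical value: t_{0.025,18} = ±2.101
p-value ≈ 0.1602
Decision: fail to reject H₀

Answer: t = -1.4648, fail to reject H₀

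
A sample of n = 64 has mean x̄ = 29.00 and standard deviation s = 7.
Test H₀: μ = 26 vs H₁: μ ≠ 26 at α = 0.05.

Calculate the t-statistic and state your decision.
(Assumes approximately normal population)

df = n - 1 = 63
SE = s/√n = 7/√64 = 0.8750
t = (x̄ - μ₀)/SE = (29.00 - 26)/0.8750 = 3.4286
Critical value: t_{0.025,63} = ±1.998
p-value ≈ 0.0011
Decision: reject H₀

Answer: t = 3.4286, reject H₀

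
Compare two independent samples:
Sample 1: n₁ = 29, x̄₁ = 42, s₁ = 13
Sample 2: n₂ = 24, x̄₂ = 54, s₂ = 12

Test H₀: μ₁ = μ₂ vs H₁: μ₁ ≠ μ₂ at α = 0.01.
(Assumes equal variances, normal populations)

Answer: t = -3.4625, reject H₀

Derivation:
Pooled variance: s²_p = [28×13² + 23×12²]/(51) = 157.7255
s_p = 12.5589
SE = s_p×√(1/n₁ + 1/n₂) = 12.5589×√(1/29 + 1/24) = 3.4657
t = (x̄₁ - x̄₂)/SE = (42 - 54)/3.4657 = -3.4625
df = 51, t-critical = ±2.676
Decision: reject H₀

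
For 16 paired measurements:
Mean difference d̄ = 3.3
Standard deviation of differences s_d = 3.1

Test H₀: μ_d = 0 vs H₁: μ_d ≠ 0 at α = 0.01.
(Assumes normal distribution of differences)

df = n - 1 = 15
SE = s_d/√n = 3.1/√16 = 0.7750
t = d̄/SE = 3.3/0.7750 = 4.2581
Critical value: t_{0.005,15} = ±2.947
p-value ≈ 0.0007
Decision: reject H₀

Answer: t = 4.2581, reject H₀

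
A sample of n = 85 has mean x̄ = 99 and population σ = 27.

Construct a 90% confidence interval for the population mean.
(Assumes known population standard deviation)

Confidence level: 90%, α = 0.1
z_0.05 = 1.645
SE = σ/√n = 27/√85 = 2.9286
Margin of error = 1.645 × 2.9286 = 4.8175
CI: x̄ ± margin = 99 ± 4.8175
CI: (94.1825, 103.8175)

Answer: (94.1825, 103.8175)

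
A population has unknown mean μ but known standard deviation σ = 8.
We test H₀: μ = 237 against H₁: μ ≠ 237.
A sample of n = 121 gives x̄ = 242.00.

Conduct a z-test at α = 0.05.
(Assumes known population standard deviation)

Standard error: SE = σ/√n = 8/√121 = 0.7273
z-statistic: z = (x̄ - μ₀)/SE = (242.00 - 237)/0.7273 = 6.8747
Critical value: ±1.960
p-value < 0.0001
Decision: reject H₀

Answer: z = 6.8747, reject H₀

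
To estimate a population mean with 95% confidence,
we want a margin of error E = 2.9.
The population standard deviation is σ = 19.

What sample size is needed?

Answer: n = 165

Derivation:
z_0.025 = 1.960
n = (z×σ/E)² = (1.960×19/2.9)²
n = 164.9010
Round up: n = 165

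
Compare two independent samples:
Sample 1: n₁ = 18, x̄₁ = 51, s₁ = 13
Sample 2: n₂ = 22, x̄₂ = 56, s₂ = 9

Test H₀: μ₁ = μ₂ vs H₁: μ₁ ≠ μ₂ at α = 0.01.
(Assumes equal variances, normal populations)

Answer: t = -1.4339, fail to reject H₀

Derivation:
Pooled variance: s²_p = [17×13² + 21×9²]/(38) = 120.3684
s_p = 10.9713
SE = s_p×√(1/n₁ + 1/n₂) = 10.9713×√(1/18 + 1/22) = 3.4869
t = (x̄₁ - x̄₂)/SE = (51 - 56)/3.4869 = -1.4339
df = 38, t-critical = ±2.712
Decision: fail to reject H₀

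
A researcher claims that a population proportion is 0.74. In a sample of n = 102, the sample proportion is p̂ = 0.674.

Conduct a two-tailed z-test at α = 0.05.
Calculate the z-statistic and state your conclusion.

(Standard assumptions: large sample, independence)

H₀: p = 0.74, H₁: p ≠ 0.74
Standard error: SE = √(p₀(1-p₀)/n) = √(0.74×0.26/102) = 0.043431
z-statistic: z = (p̂ - p₀)/SE = (0.674 - 0.74)/0.043431 = -1.5197
Critical value: z_0.025 = ±1.960
p-value = 0.1286
Decision: fail to reject H₀ at α = 0.05

Answer: z = -1.5197, fail to reject H₀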